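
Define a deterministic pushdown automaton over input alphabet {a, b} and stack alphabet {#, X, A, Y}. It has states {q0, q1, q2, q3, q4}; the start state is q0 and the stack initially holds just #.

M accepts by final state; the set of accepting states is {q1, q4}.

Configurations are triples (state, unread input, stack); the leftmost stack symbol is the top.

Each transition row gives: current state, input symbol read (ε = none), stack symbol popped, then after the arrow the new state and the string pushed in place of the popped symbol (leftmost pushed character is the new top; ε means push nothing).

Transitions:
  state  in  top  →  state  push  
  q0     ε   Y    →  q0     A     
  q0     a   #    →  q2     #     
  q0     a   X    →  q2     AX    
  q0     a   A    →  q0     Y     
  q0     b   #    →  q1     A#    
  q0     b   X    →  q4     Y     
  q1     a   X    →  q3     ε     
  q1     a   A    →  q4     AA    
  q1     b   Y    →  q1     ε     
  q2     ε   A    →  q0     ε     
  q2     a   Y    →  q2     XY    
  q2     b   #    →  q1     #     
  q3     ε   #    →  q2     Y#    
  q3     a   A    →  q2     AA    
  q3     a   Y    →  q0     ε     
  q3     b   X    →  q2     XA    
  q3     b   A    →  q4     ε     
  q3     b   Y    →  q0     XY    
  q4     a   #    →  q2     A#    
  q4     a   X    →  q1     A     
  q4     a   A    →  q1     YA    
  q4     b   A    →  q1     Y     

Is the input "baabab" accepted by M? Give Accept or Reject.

(q0, baabab, #) ⊢ (q1, aabab, A#) ⊢ (q4, abab, AA#) ⊢ (q1, bab, YAA#) ⊢ (q1, ab, AA#) ⊢ (q4, b, AAA#) ⊢ (q1, ε, YAA#)
All input consumed; state q1 ∈ F.

Accept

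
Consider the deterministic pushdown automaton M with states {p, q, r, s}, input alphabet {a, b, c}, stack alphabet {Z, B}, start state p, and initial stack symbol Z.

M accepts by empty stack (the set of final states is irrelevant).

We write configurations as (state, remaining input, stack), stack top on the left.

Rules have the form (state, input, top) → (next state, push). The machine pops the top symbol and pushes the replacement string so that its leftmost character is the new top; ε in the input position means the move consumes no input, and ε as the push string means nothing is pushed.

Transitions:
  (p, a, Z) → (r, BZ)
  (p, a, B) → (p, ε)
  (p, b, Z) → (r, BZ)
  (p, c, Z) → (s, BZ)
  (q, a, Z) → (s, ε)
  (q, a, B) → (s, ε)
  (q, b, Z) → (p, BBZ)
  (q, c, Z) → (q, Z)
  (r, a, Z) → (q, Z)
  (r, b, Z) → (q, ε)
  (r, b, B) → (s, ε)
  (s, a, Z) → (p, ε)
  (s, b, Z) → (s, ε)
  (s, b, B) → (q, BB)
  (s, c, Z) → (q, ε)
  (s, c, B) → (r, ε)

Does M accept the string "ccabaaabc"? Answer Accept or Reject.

Accept

(p, ccabaaabc, Z) ⊢ (s, cabaaabc, BZ) ⊢ (r, abaaabc, Z) ⊢ (q, baaabc, Z) ⊢ (p, aaabc, BBZ) ⊢ (p, aabc, BZ) ⊢ (p, abc, Z) ⊢ (r, bc, BZ) ⊢ (s, c, Z) ⊢ (q, ε, ε)
All input consumed and the stack is empty.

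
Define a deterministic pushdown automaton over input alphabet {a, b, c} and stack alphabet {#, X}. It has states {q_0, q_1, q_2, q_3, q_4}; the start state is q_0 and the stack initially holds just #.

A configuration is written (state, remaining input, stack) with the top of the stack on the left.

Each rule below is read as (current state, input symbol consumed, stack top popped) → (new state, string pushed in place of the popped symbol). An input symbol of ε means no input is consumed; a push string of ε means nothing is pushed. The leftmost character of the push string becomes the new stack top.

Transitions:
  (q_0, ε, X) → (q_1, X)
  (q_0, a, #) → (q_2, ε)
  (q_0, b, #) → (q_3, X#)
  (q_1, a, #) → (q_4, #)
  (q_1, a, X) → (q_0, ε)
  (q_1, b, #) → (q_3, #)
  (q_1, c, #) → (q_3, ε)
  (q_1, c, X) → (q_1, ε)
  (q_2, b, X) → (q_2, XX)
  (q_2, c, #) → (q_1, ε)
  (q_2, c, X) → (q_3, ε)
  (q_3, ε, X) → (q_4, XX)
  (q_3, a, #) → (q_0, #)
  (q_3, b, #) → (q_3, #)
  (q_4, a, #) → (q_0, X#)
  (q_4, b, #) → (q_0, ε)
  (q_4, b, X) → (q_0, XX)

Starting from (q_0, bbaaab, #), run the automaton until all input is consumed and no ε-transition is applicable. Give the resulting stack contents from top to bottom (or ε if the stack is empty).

(q_0, bbaaab, #)
  read b, top #: go to q_3, push X# → (q_3, baaab, X#)
  ε-move, top X: go to q_4, push XX → (q_4, baaab, XX#)
  read b, top X: go to q_0, push XX → (q_0, aaab, XXX#)
  ε-move, top X: go to q_1, push X → (q_1, aaab, XXX#)
  read a, top X: go to q_0, push ε → (q_0, aab, XX#)
  ε-move, top X: go to q_1, push X → (q_1, aab, XX#)
  read a, top X: go to q_0, push ε → (q_0, ab, X#)
  ε-move, top X: go to q_1, push X → (q_1, ab, X#)
  read a, top X: go to q_0, push ε → (q_0, b, #)
  read b, top #: go to q_3, push X# → (q_3, ε, X#)
  ε-move, top X: go to q_4, push XX → (q_4, ε, XX#)
All input consumed in state q_4 with stack XX#.

XX#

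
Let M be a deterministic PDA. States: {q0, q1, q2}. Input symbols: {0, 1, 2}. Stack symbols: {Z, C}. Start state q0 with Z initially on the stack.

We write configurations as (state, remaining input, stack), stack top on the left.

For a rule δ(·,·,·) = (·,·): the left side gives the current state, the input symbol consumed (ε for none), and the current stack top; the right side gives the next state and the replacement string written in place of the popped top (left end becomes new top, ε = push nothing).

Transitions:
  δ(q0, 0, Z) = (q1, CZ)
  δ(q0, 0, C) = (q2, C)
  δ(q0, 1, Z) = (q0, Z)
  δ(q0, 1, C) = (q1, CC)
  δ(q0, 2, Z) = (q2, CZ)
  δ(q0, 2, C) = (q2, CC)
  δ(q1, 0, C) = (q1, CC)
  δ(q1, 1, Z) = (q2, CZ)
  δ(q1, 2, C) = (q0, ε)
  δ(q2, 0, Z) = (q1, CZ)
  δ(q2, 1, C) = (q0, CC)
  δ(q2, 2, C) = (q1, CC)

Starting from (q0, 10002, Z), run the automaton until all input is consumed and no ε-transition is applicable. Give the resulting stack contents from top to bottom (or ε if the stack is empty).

CCZ

(q0, 10002, Z)
  read 1, top Z: go to q0, push Z → (q0, 0002, Z)
  read 0, top Z: go to q1, push CZ → (q1, 002, CZ)
  read 0, top C: go to q1, push CC → (q1, 02, CCZ)
  read 0, top C: go to q1, push CC → (q1, 2, CCCZ)
  read 2, top C: go to q0, push ε → (q0, ε, CCZ)
All input consumed in state q0 with stack CCZ.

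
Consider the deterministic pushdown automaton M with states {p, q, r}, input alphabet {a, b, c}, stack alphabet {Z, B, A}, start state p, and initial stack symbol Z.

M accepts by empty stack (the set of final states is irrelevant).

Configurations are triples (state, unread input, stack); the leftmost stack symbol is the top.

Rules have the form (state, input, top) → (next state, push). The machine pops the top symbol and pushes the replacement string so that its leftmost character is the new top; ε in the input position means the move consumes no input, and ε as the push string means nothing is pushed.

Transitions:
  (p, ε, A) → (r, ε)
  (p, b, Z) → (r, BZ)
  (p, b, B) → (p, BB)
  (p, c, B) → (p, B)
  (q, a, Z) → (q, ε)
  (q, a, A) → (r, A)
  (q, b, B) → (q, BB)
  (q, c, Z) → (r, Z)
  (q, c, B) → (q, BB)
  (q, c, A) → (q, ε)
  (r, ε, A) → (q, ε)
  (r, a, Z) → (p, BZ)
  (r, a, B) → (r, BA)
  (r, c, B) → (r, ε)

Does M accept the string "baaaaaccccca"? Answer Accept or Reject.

(p, baaaaaccccca, Z) ⊢ (r, aaaaaccccca, BZ) ⊢ (r, aaaaccccca, BAZ) ⊢ (r, aaaccccca, BAAZ) ⊢ (r, aaccccca, BAAAZ) ⊢ (r, accccca, BAAAAZ) ⊢ (r, ccccca, BAAAAAZ) ⊢ (r, cccca, AAAAAZ) ⊢ (q, cccca, AAAAZ) ⊢ (q, ccca, AAAZ) ⊢ (q, cca, AAZ) ⊢ (q, ca, AZ) ⊢ (q, a, Z) ⊢ (q, ε, ε)
All input consumed and the stack is empty.

Accept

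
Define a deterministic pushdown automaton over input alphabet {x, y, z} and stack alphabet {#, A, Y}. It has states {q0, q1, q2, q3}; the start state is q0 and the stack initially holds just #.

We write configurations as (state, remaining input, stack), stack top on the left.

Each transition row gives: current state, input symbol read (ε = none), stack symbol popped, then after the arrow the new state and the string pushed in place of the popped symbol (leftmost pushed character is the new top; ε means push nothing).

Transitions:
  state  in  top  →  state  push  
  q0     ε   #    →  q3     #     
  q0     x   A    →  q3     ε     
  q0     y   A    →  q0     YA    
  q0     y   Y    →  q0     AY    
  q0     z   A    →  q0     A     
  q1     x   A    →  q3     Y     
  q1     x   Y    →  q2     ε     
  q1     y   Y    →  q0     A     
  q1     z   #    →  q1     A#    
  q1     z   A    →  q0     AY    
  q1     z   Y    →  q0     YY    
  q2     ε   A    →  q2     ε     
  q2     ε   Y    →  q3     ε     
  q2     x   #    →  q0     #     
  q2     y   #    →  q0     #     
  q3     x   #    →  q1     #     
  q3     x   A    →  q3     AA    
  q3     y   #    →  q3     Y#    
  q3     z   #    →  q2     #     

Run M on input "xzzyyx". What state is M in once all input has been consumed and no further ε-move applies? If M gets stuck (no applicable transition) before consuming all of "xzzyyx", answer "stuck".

q3

(q0, xzzyyx, #) ⊢ (q3, xzzyyx, #) ⊢ (q1, zzyyx, #) ⊢ (q1, zyyx, A#) ⊢ (q0, yyx, AY#) ⊢ (q0, yx, YAY#) ⊢ (q0, x, AYAY#) ⊢ (q3, ε, YAY#)
All input consumed; M is in state q3.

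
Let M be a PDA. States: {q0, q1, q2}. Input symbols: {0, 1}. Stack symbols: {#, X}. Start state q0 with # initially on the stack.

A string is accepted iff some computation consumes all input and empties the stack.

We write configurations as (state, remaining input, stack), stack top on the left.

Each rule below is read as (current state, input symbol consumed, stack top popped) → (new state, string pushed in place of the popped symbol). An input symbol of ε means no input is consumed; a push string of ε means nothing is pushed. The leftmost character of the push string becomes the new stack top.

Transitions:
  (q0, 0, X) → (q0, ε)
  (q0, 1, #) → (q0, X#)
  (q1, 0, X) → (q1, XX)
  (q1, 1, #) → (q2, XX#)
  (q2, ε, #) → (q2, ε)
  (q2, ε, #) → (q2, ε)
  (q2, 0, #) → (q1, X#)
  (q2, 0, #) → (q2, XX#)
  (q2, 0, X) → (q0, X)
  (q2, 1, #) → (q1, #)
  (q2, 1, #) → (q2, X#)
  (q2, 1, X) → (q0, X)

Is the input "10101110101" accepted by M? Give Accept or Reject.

No computation consumes all input and empties the stack.

Reject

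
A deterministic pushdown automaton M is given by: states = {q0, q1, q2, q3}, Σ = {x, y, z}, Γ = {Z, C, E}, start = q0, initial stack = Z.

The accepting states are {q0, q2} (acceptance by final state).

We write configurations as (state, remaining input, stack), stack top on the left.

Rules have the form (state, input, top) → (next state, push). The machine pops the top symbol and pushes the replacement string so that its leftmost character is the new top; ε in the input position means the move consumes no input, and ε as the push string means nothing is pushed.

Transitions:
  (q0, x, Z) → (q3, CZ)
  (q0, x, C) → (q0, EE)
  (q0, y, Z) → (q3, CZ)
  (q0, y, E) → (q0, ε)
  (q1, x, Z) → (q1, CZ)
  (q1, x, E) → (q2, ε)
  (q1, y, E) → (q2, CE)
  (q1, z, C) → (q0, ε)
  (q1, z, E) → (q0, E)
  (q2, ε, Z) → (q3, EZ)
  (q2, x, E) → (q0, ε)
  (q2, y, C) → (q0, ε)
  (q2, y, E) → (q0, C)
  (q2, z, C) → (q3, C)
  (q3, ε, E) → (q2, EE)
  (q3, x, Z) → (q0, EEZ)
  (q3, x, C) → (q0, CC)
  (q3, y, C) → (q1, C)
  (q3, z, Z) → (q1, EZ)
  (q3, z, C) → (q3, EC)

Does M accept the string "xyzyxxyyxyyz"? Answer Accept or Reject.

Reject

(q0, xyzyxxyyxyyz, Z)
  read x, top Z: go to q3, push CZ → (q3, yzyxxyyxyyz, CZ)
  read y, top C: go to q1, push C → (q1, zyxxyyxyyz, CZ)
  read z, top C: go to q0, push ε → (q0, yxxyyxyyz, Z)
  read y, top Z: go to q3, push CZ → (q3, xxyyxyyz, CZ)
  read x, top C: go to q0, push CC → (q0, xyyxyyz, CCZ)
  read x, top C: go to q0, push EE → (q0, yyxyyz, EECZ)
  read y, top E: go to q0, push ε → (q0, yxyyz, ECZ)
  read y, top E: go to q0, push ε → (q0, xyyz, CZ)
  read x, top C: go to q0, push EE → (q0, yyz, EEZ)
  read y, top E: go to q0, push ε → (q0, yz, EZ)
  read y, top E: go to q0, push ε → (q0, z, Z)
No transition applies at (q0, z, Z); input not fully consumed.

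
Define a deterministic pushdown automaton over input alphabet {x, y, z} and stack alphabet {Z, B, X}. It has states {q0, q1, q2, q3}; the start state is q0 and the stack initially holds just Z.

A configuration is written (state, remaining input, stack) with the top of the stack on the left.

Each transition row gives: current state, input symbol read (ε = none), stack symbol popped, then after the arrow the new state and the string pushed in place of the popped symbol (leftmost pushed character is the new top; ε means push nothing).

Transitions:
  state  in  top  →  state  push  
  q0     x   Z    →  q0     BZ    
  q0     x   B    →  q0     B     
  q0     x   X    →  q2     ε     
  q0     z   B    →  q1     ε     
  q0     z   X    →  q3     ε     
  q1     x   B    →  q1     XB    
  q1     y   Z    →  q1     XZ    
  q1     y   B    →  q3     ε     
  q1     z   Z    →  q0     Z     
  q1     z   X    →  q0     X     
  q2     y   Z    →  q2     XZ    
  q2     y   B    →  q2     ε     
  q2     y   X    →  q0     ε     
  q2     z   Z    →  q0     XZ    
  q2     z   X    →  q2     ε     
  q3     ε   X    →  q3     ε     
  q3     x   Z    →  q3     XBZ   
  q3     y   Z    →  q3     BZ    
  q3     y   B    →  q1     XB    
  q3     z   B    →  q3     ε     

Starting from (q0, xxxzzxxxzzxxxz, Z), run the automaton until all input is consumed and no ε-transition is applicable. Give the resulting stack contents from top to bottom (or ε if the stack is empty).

(q0, xxxzzxxxzzxxxz, Z)
  read x, top Z: go to q0, push BZ → (q0, xxzzxxxzzxxxz, BZ)
  read x, top B: go to q0, push B → (q0, xzzxxxzzxxxz, BZ)
  read x, top B: go to q0, push B → (q0, zzxxxzzxxxz, BZ)
  read z, top B: go to q1, push ε → (q1, zxxxzzxxxz, Z)
  read z, top Z: go to q0, push Z → (q0, xxxzzxxxz, Z)
  read x, top Z: go to q0, push BZ → (q0, xxzzxxxz, BZ)
  read x, top B: go to q0, push B → (q0, xzzxxxz, BZ)
  read x, top B: go to q0, push B → (q0, zzxxxz, BZ)
  read z, top B: go to q1, push ε → (q1, zxxxz, Z)
  read z, top Z: go to q0, push Z → (q0, xxxz, Z)
  read x, top Z: go to q0, push BZ → (q0, xxz, BZ)
  read x, top B: go to q0, push B → (q0, xz, BZ)
  read x, top B: go to q0, push B → (q0, z, BZ)
  read z, top B: go to q1, push ε → (q1, ε, Z)
All input consumed in state q1 with stack Z.

Z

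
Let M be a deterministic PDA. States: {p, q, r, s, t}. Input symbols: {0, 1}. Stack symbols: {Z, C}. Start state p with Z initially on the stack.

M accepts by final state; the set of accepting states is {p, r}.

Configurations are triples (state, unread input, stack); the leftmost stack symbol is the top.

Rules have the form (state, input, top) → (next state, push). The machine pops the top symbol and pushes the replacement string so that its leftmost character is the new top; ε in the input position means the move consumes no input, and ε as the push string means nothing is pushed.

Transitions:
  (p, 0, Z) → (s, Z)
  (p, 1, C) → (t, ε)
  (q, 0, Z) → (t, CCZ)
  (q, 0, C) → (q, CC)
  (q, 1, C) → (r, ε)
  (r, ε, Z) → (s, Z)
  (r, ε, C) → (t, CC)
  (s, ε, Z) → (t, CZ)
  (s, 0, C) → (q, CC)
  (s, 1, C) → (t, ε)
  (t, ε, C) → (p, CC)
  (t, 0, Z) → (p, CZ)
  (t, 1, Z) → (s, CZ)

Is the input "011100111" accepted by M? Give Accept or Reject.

Reject

(p, 011100111, Z)
  read 0, top Z: go to s, push Z → (s, 11100111, Z)
  ε-move, top Z: go to t, push CZ → (t, 11100111, CZ)
  ε-move, top C: go to p, push CC → (p, 11100111, CCZ)
  read 1, top C: go to t, push ε → (t, 1100111, CZ)
  ε-move, top C: go to p, push CC → (p, 1100111, CCZ)
  read 1, top C: go to t, push ε → (t, 100111, CZ)
  ε-move, top C: go to p, push CC → (p, 100111, CCZ)
  read 1, top C: go to t, push ε → (t, 00111, CZ)
  ε-move, top C: go to p, push CC → (p, 00111, CCZ)
No transition applies at (p, 00111, CCZ); input not fully consumed.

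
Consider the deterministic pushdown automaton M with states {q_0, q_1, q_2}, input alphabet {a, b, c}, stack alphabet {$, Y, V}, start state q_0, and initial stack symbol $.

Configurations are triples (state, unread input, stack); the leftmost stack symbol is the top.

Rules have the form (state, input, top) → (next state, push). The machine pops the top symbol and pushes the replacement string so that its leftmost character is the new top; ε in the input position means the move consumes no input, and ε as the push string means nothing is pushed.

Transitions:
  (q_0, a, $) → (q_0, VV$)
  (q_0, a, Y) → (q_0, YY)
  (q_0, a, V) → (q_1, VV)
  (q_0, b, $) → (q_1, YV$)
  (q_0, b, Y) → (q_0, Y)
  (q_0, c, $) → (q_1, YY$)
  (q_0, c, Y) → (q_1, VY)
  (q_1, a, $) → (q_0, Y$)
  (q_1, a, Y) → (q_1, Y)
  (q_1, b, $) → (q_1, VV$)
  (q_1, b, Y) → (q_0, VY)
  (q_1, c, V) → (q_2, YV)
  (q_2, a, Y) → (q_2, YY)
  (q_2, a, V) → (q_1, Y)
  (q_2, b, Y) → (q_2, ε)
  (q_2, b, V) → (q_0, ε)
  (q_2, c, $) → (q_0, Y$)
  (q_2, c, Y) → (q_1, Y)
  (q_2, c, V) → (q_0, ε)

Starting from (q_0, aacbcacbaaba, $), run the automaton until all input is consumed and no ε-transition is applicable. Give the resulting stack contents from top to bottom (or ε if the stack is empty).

VVYVV$

(q_0, aacbcacbaaba, $)
  read a, top $: go to q_0, push VV$ → (q_0, acbcacbaaba, VV$)
  read a, top V: go to q_1, push VV → (q_1, cbcacbaaba, VVV$)
  read c, top V: go to q_2, push YV → (q_2, bcacbaaba, YVVV$)
  read b, top Y: go to q_2, push ε → (q_2, cacbaaba, VVV$)
  read c, top V: go to q_0, push ε → (q_0, acbaaba, VV$)
  read a, top V: go to q_1, push VV → (q_1, cbaaba, VVV$)
  read c, top V: go to q_2, push YV → (q_2, baaba, YVVV$)
  read b, top Y: go to q_2, push ε → (q_2, aaba, VVV$)
  read a, top V: go to q_1, push Y → (q_1, aba, YVV$)
  read a, top Y: go to q_1, push Y → (q_1, ba, YVV$)
  read b, top Y: go to q_0, push VY → (q_0, a, VYVV$)
  read a, top V: go to q_1, push VV → (q_1, ε, VVYVV$)
All input consumed in state q_1 with stack VVYVV$.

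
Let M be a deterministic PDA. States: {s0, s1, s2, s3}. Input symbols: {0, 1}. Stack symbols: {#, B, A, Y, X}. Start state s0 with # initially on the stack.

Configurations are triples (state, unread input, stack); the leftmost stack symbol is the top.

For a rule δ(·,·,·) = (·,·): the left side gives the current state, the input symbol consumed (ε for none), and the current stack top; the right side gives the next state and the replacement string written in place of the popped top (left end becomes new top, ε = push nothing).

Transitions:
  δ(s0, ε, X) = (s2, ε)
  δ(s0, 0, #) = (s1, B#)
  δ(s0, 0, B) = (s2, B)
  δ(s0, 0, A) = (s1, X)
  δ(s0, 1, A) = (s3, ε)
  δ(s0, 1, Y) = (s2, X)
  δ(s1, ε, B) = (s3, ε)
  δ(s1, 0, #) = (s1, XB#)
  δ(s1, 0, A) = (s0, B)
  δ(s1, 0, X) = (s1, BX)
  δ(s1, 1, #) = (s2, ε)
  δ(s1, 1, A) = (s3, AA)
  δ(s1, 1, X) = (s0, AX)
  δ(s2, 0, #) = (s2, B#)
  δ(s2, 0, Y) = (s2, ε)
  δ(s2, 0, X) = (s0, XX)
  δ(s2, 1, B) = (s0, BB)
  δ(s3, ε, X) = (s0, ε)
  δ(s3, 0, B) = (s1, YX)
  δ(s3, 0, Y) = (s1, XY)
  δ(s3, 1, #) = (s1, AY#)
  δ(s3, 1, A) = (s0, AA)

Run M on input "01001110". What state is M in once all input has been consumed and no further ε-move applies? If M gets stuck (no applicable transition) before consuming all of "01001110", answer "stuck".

stuck

(s0, 01001110, #)
  read 0, top #: go to s1, push B# → (s1, 1001110, B#)
  ε-move, top B: go to s3, push ε → (s3, 1001110, #)
  read 1, top #: go to s1, push AY# → (s1, 001110, AY#)
  read 0, top A: go to s0, push B → (s0, 01110, BY#)
  read 0, top B: go to s2, push B → (s2, 1110, BY#)
  read 1, top B: go to s0, push BB → (s0, 110, BBY#)
No transition for (s0, 1, top B); M blocks with input 110 remaining.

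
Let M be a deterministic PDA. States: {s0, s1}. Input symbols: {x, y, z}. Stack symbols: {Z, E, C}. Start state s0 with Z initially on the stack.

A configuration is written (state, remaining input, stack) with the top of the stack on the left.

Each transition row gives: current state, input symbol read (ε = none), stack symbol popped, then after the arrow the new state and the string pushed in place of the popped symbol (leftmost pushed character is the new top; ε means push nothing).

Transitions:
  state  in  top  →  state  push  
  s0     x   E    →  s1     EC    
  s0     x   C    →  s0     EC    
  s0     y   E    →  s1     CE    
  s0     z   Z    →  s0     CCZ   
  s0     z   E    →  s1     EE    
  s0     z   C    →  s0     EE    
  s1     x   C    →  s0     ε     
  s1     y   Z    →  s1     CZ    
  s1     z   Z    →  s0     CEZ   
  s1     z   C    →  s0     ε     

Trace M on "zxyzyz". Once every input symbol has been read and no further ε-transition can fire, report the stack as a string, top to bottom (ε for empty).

(s0, zxyzyz, Z)
  read z, top Z: go to s0, push CCZ → (s0, xyzyz, CCZ)
  read x, top C: go to s0, push EC → (s0, yzyz, ECCZ)
  read y, top E: go to s1, push CE → (s1, zyz, CECCZ)
  read z, top C: go to s0, push ε → (s0, yz, ECCZ)
  read y, top E: go to s1, push CE → (s1, z, CECCZ)
  read z, top C: go to s0, push ε → (s0, ε, ECCZ)
All input consumed in state s0 with stack ECCZ.

ECCZ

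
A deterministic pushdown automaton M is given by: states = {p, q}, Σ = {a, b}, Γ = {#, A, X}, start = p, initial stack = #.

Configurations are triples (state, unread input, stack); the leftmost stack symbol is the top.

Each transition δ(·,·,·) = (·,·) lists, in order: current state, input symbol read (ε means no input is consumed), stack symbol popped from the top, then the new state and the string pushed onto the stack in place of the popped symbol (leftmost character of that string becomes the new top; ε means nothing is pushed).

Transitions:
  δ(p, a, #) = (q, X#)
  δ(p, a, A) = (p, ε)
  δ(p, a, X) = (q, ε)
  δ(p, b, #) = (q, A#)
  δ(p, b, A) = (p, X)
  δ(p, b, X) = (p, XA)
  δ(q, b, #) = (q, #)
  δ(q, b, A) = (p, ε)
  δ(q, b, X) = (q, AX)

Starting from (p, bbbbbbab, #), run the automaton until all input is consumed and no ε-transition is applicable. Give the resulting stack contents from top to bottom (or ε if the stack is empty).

(p, bbbbbbab, #)
  read b, top #: go to q, push A# → (q, bbbbbab, A#)
  read b, top A: go to p, push ε → (p, bbbbab, #)
  read b, top #: go to q, push A# → (q, bbbab, A#)
  read b, top A: go to p, push ε → (p, bbab, #)
  read b, top #: go to q, push A# → (q, bab, A#)
  read b, top A: go to p, push ε → (p, ab, #)
  read a, top #: go to q, push X# → (q, b, X#)
  read b, top X: go to q, push AX → (q, ε, AX#)
All input consumed in state q with stack AX#.

AX#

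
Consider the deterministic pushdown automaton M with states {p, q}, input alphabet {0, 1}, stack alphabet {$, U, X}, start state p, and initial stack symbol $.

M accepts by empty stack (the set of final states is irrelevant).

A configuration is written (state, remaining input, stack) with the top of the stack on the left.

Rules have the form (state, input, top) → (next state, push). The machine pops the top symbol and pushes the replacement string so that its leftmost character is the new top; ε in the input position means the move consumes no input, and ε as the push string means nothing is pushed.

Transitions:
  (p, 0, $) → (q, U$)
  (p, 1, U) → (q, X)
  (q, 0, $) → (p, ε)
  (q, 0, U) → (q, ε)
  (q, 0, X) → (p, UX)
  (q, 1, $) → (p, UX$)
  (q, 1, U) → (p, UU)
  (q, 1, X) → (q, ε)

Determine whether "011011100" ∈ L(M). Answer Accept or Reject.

(p, 011011100, $)
  read 0, top $: go to q, push U$ → (q, 11011100, U$)
  read 1, top U: go to p, push UU → (p, 1011100, UU$)
  read 1, top U: go to q, push X → (q, 011100, XU$)
  read 0, top X: go to p, push UX → (p, 11100, UXU$)
  read 1, top U: go to q, push X → (q, 1100, XXU$)
  read 1, top X: go to q, push ε → (q, 100, XU$)
  read 1, top X: go to q, push ε → (q, 00, U$)
  read 0, top U: go to q, push ε → (q, 0, $)
  read 0, top $: go to p, push ε → (p, ε, ε)
All input consumed and the stack is empty.

Accept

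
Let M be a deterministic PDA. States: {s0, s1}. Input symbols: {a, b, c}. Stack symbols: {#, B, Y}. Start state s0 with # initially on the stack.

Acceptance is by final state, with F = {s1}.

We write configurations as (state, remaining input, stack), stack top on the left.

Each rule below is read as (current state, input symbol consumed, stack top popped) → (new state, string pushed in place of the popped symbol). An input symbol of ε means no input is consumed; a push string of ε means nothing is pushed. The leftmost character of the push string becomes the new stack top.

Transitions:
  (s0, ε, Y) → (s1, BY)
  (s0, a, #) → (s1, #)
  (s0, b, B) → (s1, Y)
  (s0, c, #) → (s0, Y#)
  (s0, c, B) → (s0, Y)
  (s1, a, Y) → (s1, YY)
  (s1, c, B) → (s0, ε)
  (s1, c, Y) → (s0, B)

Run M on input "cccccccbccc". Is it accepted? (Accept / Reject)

(s0, cccccccbccc, #)
  read c, top #: go to s0, push Y# → (s0, ccccccbccc, Y#)
  ε-move, top Y: go to s1, push BY → (s1, ccccccbccc, BY#)
  read c, top B: go to s0, push ε → (s0, cccccbccc, Y#)
  ε-move, top Y: go to s1, push BY → (s1, cccccbccc, BY#)
  read c, top B: go to s0, push ε → (s0, ccccbccc, Y#)
  ε-move, top Y: go to s1, push BY → (s1, ccccbccc, BY#)
  read c, top B: go to s0, push ε → (s0, cccbccc, Y#)
  ε-move, top Y: go to s1, push BY → (s1, cccbccc, BY#)
  read c, top B: go to s0, push ε → (s0, ccbccc, Y#)
  ε-move, top Y: go to s1, push BY → (s1, ccbccc, BY#)
  read c, top B: go to s0, push ε → (s0, cbccc, Y#)
  ε-move, top Y: go to s1, push BY → (s1, cbccc, BY#)
  read c, top B: go to s0, push ε → (s0, bccc, Y#)
  ε-move, top Y: go to s1, push BY → (s1, bccc, BY#)
No transition applies at (s1, bccc, BY#); input not fully consumed.

Reject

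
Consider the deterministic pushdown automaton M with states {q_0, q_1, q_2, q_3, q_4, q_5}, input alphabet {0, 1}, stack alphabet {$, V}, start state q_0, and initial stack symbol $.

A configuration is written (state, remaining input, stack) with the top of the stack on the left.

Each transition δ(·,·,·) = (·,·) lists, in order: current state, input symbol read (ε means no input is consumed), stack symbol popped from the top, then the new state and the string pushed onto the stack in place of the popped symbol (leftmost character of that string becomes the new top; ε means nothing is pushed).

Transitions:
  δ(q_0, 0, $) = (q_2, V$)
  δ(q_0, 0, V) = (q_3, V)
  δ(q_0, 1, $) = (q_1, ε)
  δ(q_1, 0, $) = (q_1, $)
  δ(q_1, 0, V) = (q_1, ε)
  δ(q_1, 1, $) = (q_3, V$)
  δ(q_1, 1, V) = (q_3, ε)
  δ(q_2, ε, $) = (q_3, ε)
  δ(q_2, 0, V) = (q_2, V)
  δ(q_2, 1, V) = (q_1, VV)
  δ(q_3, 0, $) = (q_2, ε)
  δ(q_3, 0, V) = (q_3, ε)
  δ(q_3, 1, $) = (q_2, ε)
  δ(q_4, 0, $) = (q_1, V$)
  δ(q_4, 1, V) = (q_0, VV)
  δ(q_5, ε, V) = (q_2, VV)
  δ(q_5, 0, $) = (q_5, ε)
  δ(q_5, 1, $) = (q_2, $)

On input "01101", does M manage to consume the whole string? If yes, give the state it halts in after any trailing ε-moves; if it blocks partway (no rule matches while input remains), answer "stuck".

(q_0, 01101, $)
  read 0, top $: go to q_2, push V$ → (q_2, 1101, V$)
  read 1, top V: go to q_1, push VV → (q_1, 101, VV$)
  read 1, top V: go to q_3, push ε → (q_3, 01, V$)
  read 0, top V: go to q_3, push ε → (q_3, 1, $)
  read 1, top $: go to q_2, push ε → (q_2, ε, ε)
All input consumed; M is in state q_2.

q_2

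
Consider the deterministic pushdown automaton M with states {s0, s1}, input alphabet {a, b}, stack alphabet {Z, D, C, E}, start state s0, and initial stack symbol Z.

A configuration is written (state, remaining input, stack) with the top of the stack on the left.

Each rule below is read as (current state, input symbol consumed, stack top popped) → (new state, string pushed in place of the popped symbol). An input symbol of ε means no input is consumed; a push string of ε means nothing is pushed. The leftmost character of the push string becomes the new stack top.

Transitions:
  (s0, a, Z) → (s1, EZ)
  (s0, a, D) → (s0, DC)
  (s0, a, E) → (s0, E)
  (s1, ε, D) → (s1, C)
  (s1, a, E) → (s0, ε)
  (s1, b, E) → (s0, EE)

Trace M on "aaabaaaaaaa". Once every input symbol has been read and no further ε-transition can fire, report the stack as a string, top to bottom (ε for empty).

EEZ

(s0, aaabaaaaaaa, Z)
  read a, top Z: go to s1, push EZ → (s1, aabaaaaaaa, EZ)
  read a, top E: go to s0, push ε → (s0, abaaaaaaa, Z)
  read a, top Z: go to s1, push EZ → (s1, baaaaaaa, EZ)
  read b, top E: go to s0, push EE → (s0, aaaaaaa, EEZ)
  read a, top E: go to s0, push E → (s0, aaaaaa, EEZ)
  read a, top E: go to s0, push E → (s0, aaaaa, EEZ)
  read a, top E: go to s0, push E → (s0, aaaa, EEZ)
  read a, top E: go to s0, push E → (s0, aaa, EEZ)
  read a, top E: go to s0, push E → (s0, aa, EEZ)
  read a, top E: go to s0, push E → (s0, a, EEZ)
  read a, top E: go to s0, push E → (s0, ε, EEZ)
All input consumed in state s0 with stack EEZ.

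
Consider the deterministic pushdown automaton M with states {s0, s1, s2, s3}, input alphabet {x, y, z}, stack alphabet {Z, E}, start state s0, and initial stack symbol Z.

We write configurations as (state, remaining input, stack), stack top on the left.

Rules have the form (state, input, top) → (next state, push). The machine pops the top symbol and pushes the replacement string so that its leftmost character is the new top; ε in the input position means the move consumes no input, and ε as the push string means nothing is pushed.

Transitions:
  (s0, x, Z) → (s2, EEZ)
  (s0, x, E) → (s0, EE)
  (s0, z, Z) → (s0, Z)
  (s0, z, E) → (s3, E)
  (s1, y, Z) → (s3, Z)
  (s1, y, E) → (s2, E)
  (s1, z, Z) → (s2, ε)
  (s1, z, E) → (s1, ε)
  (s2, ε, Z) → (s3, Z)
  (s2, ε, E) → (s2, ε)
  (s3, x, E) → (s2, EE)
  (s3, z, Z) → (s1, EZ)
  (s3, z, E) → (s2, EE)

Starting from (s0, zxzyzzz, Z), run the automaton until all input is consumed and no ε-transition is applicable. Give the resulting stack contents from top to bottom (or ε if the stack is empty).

ε

(s0, zxzyzzz, Z) ⊢ (s0, xzyzzz, Z) ⊢ (s2, zyzzz, EEZ) ⊢ (s2, zyzzz, EZ) ⊢ (s2, zyzzz, Z) ⊢ (s3, zyzzz, Z) ⊢ (s1, yzzz, EZ) ⊢ (s2, zzz, EZ) ⊢ (s2, zzz, Z) ⊢ (s3, zzz, Z) ⊢ (s1, zz, EZ) ⊢ (s1, z, Z) ⊢ (s2, ε, ε)
All input consumed in state s2 with stack ε.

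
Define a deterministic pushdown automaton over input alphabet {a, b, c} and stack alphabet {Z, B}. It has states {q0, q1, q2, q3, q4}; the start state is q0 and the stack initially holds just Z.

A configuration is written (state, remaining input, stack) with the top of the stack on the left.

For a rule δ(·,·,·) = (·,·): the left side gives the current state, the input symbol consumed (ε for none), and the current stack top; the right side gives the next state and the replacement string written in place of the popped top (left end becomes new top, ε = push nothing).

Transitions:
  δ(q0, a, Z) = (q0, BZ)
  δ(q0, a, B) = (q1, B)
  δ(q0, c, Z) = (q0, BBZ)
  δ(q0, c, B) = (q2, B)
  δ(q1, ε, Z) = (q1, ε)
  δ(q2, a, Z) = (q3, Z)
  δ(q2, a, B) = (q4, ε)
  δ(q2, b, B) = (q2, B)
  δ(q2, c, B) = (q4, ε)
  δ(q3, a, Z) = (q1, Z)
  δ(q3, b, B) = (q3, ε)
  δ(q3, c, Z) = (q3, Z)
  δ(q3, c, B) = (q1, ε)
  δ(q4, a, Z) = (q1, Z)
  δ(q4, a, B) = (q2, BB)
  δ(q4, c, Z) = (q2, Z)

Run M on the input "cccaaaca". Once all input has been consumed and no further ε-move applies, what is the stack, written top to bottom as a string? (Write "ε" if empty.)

(q0, cccaaaca, Z) ⊢ (q0, ccaaaca, BBZ) ⊢ (q2, caaaca, BBZ) ⊢ (q4, aaaca, BZ) ⊢ (q2, aaca, BBZ) ⊢ (q4, aca, BZ) ⊢ (q2, ca, BBZ) ⊢ (q4, a, BZ) ⊢ (q2, ε, BBZ)
All input consumed in state q2 with stack BBZ.

BBZ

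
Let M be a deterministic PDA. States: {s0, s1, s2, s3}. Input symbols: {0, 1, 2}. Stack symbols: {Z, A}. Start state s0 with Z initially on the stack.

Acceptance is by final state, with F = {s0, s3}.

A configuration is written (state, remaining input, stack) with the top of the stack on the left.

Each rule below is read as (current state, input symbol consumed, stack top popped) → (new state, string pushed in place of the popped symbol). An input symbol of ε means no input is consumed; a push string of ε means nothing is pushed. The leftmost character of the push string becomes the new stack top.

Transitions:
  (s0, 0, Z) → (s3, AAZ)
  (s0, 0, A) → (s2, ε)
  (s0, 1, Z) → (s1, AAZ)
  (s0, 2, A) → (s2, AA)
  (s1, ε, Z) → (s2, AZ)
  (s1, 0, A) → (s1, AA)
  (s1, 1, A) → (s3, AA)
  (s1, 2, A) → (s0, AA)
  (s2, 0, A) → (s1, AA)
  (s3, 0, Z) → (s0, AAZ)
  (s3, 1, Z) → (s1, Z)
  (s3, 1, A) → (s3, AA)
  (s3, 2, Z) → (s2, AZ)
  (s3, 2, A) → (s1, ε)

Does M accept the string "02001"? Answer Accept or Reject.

(s0, 02001, Z) ⊢ (s3, 2001, AAZ) ⊢ (s1, 001, AZ) ⊢ (s1, 01, AAZ) ⊢ (s1, 1, AAAZ) ⊢ (s3, ε, AAAAZ)
All input consumed; state s3 ∈ F.

Accept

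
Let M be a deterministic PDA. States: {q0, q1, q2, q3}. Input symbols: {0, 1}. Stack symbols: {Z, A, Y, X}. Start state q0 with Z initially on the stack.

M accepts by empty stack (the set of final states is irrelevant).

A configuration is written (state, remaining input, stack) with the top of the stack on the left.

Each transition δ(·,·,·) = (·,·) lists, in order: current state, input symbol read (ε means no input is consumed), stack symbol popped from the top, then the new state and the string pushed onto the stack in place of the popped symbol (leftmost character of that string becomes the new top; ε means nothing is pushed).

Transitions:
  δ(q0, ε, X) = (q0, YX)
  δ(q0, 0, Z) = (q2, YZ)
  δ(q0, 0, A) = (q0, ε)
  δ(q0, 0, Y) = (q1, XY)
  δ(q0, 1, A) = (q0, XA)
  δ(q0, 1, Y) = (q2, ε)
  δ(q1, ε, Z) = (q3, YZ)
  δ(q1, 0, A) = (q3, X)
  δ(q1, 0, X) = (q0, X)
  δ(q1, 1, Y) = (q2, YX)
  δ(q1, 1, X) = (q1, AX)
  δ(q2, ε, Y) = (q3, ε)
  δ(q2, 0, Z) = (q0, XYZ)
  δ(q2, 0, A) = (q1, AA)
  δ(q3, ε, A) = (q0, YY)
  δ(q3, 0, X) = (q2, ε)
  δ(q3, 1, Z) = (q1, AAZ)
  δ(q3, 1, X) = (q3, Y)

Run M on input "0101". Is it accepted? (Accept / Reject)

(q0, 0101, Z)
  read 0, top Z: go to q2, push YZ → (q2, 101, YZ)
  ε-move, top Y: go to q3, push ε → (q3, 101, Z)
  read 1, top Z: go to q1, push AAZ → (q1, 01, AAZ)
  read 0, top A: go to q3, push X → (q3, 1, XAZ)
  read 1, top X: go to q3, push Y → (q3, ε, YAZ)
All input consumed; stack is YAZ, not empty, and no further ε-move applies.

Reject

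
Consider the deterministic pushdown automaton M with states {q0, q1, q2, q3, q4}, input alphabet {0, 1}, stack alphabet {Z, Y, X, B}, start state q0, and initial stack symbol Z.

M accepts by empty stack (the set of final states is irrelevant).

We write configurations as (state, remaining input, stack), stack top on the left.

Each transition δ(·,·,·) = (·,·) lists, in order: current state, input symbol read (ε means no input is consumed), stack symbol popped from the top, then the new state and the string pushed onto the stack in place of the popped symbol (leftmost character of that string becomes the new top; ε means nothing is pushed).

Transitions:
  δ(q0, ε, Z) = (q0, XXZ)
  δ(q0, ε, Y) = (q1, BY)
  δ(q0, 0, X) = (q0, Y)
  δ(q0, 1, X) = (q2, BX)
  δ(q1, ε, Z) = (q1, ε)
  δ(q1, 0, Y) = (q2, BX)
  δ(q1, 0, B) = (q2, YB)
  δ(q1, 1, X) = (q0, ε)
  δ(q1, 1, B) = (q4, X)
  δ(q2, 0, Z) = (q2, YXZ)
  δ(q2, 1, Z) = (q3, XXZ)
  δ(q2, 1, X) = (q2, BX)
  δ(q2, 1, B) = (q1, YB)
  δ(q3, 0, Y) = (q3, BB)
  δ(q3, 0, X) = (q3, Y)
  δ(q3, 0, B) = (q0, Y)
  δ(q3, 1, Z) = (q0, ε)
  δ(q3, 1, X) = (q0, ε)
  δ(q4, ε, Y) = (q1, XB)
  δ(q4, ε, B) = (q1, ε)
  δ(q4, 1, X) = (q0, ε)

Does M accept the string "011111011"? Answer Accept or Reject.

(q0, 011111011, Z)
  ε-move, top Z: go to q0, push XXZ → (q0, 011111011, XXZ)
  read 0, top X: go to q0, push Y → (q0, 11111011, YXZ)
  ε-move, top Y: go to q1, push BY → (q1, 11111011, BYXZ)
  read 1, top B: go to q4, push X → (q4, 1111011, XYXZ)
  read 1, top X: go to q0, push ε → (q0, 111011, YXZ)
  ε-move, top Y: go to q1, push BY → (q1, 111011, BYXZ)
  read 1, top B: go to q4, push X → (q4, 11011, XYXZ)
  read 1, top X: go to q0, push ε → (q0, 1011, YXZ)
  ε-move, top Y: go to q1, push BY → (q1, 1011, BYXZ)
  read 1, top B: go to q4, push X → (q4, 011, XYXZ)
No transition applies at (q4, 011, XYXZ); input not fully consumed.

Reject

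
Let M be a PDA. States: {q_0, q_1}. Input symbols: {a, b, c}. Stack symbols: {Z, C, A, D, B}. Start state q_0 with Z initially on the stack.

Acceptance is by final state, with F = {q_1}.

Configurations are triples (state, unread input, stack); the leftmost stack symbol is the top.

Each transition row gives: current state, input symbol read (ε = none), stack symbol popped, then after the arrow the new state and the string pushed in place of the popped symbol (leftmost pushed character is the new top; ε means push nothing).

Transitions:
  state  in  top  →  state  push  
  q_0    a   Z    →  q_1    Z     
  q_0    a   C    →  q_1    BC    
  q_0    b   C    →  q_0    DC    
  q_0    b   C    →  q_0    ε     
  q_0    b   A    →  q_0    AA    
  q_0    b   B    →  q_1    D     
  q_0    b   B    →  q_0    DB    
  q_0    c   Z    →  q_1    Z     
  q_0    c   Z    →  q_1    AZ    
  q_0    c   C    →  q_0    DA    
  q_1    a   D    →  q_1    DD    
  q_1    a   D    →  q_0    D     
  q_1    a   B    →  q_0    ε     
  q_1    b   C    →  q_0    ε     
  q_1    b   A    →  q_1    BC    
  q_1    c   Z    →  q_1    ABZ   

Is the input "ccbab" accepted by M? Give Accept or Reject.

No computation consumes all input and reaches a final state.

Reject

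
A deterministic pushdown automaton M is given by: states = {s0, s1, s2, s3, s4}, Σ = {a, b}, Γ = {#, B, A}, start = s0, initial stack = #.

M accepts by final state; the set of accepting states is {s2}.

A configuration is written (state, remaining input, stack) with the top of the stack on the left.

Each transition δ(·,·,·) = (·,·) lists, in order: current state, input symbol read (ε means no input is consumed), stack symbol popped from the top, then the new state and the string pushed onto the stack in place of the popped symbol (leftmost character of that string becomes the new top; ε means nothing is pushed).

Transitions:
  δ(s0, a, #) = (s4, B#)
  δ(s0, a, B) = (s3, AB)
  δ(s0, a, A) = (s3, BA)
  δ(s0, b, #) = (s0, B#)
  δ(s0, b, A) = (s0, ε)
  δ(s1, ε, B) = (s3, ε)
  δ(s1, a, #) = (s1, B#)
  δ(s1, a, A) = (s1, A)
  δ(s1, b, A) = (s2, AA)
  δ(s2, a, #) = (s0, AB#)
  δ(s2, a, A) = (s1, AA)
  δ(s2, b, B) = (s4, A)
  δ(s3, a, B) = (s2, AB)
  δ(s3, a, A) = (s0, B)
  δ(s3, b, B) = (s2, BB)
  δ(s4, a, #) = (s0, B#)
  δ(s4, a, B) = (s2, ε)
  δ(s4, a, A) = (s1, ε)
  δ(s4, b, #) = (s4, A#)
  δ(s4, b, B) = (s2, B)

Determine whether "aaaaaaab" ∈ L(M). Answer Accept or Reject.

Accept

(s0, aaaaaaab, #)
  read a, top #: go to s4, push B# → (s4, aaaaaab, B#)
  read a, top B: go to s2, push ε → (s2, aaaaab, #)
  read a, top #: go to s0, push AB# → (s0, aaaab, AB#)
  read a, top A: go to s3, push BA → (s3, aaab, BAB#)
  read a, top B: go to s2, push AB → (s2, aab, ABAB#)
  read a, top A: go to s1, push AA → (s1, ab, AABAB#)
  read a, top A: go to s1, push A → (s1, b, AABAB#)
  read b, top A: go to s2, push AA → (s2, ε, AAABAB#)
All input consumed; state s2 ∈ F.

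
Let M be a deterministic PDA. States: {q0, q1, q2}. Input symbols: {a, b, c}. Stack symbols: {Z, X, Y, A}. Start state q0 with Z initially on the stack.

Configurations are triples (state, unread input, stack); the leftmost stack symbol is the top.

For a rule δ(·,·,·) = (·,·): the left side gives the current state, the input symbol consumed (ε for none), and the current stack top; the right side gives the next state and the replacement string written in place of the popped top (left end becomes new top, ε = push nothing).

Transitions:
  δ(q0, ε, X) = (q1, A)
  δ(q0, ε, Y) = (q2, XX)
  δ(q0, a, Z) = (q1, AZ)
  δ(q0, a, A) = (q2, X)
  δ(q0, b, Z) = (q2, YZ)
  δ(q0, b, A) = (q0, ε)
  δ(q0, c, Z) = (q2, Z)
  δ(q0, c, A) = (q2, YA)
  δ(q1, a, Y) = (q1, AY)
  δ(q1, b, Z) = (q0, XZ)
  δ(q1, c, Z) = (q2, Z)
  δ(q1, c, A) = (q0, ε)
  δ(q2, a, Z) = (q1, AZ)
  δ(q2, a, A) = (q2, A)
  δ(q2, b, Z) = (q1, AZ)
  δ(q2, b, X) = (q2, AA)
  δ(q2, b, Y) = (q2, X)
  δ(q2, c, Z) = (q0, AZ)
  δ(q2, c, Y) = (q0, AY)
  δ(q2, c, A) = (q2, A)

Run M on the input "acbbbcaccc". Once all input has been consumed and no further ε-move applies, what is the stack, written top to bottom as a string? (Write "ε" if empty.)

AAZ

(q0, acbbbcaccc, Z)
  read a, top Z: go to q1, push AZ → (q1, cbbbcaccc, AZ)
  read c, top A: go to q0, push ε → (q0, bbbcaccc, Z)
  read b, top Z: go to q2, push YZ → (q2, bbcaccc, YZ)
  read b, top Y: go to q2, push X → (q2, bcaccc, XZ)
  read b, top X: go to q2, push AA → (q2, caccc, AAZ)
  read c, top A: go to q2, push A → (q2, accc, AAZ)
  read a, top A: go to q2, push A → (q2, ccc, AAZ)
  read c, top A: go to q2, push A → (q2, cc, AAZ)
  read c, top A: go to q2, push A → (q2, c, AAZ)
  read c, top A: go to q2, push A → (q2, ε, AAZ)
All input consumed in state q2 with stack AAZ.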